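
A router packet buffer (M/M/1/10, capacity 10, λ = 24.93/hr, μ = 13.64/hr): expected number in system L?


ρ = 24.93/13.64 = 1.8277
L = ρ[1 − (K+1)ρ^K + Kρ^(K+1)] / [(1−ρ)(1−ρ^(K+1))]
Numerator: 1.8277·(1 − 11·415.986352 + 10·760.303500) = 5534.652160
Denominator: (-0.8277)·(-759.303500) = 628.485082
L = 5534.652160/628.485082 = 8.8063

Final: 8.8063


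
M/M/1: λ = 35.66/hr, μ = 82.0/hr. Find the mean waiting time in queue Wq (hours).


ρ = 35.66/82.0 = 0.4349
Wq = ρ/(μ−λ) = 0.4349/(82.0 − 35.66) = 0.4349/46.34 = 0.009385 hr

Final: 0.009385 hr


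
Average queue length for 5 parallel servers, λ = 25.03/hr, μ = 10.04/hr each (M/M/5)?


a = λ/μ = 2.4930; ρ = a/5 = 0.4986
P₀ = 0.080690
Lq = P₀·a^c·ρ / (c!·(1−ρ)²) = 0.080690·96.30208·0.4986/(120·0.25140)
= 0.12843

Final: 0.12843


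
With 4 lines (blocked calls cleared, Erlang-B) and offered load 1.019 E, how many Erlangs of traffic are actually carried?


B(4,1.019) = 0.016280 (Erlang-B)
Carried load = a(1 − B) = 1.019·(1 − 0.016280) = 1.019·0.983720 = 1.0024 E

Final: 1.0024 Erlangs


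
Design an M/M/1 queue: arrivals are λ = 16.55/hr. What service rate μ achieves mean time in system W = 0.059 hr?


W = 1/(μ−λ) ⇒ μ − λ = 1/W = 1/0.059 = 16.9492
μ = λ + 1/W = 16.55 + 16.9492 = 33.4992 per hr

Final: 33.4992 /hr


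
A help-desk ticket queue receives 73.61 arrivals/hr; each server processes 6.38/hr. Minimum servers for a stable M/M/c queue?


Stability requires cμ > λ ⇔ c > λ/μ.
λ/μ = 73.61/6.38 = 11.5376
Minimum integer c = ⌊11.5376⌋ + 1 = 12
Check: 12·6.38 = 76.56 > 73.61, while 11·6.38 = 70.18 ≤ 73.61

Final: 12 servers


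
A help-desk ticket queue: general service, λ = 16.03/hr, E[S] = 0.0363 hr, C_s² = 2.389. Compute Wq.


ρ = λ·E[S] = 16.03·0.0363 = 0.5819
E[S²] = E[S]²(1+C_s²) = 0.0363²·(1+2.389) = 0.004466
Wq = λ·E[S²]/(2(1−ρ)) = 16.03·0.004466/(2·0.4181) = 0.08560 hr

Final: 0.08560 hr


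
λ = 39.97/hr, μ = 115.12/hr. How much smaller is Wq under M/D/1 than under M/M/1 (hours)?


ρ = 39.97/115.12 = 0.3472
Wq(M/M/1) = ρ/(μ−λ) = 0.3472/75.15 = 0.004620 hr
Wq(M/D/1) = ρ/(2(μ−λ)) = 0.002310 hr
Savings = 0.004620 − 0.002310 = 0.002310 hr

Final: 0.002310 hr


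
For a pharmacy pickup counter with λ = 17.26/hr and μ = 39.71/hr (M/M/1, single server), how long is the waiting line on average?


ρ = 17.26/39.71 = 0.4347
Lq = ρ²/(1−ρ) = 0.1889/0.5653 = 0.3342

Final: 0.3342


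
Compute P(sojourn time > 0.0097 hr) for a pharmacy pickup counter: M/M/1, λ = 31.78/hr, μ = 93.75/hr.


W ~ Exponential(μ−λ) for M/M/1.
μ − λ = 93.75 − 31.78 = 61.9700
P(W > t) = e^{−(μ−λ)t} = e^{−0.6011} = 0.548203

Final: 0.548203


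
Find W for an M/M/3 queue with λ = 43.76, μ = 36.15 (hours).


a = 1.2105; ρ = 0.4035; P₀ = 0.290799
Lq = P₀·a^c·ρ/(c!(1−ρ)²) = 0.09749
Wq = Lq/λ = 0.09749/43.76 = 0.002228 hr
W = Wq + 1/μ = 0.002228 + 0.02766 = 0.02989 hr

Final: 0.02989 hr


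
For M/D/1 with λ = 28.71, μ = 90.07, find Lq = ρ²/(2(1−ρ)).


ρ = 28.71/90.07 = 0.3188
M/D/1: Lq = ρ²/(2(1−ρ)) = 0.1016/(2·0.6812) = 0.07457

Final: 0.07457


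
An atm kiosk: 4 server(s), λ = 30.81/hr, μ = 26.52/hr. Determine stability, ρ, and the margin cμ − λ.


Total capacity cμ = 4·26.52 = 106.08/hr
ρ = λ/(cμ) = 30.81/106.08 = 0.2904
Stable ⇔ ρ < 1: YES
Spare capacity = cμ − λ = 106.08 − 30.81 = 75.27/hr

Final: ρ = 0.2904; stable; margin = 75.27/hr


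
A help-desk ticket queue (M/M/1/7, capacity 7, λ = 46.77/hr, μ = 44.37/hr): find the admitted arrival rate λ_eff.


ρ = 1.0541; P_K = (1−ρ)ρ^7/(1−ρ^8) = 0.149219
λ_eff = λ(1 − P_K) = 46.77·(1 − 0.149219) = 46.77·0.850781 = 39.7910 /hr

Final: 39.7910 /hr


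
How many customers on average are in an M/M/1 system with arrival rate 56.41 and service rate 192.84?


ρ = λ/μ = 56.41/192.84 = 0.2925
L = ρ/(1−ρ) = 0.2925/(1 − 0.2925) = 0.2925/0.7075 = 0.4135

Final: 0.4135


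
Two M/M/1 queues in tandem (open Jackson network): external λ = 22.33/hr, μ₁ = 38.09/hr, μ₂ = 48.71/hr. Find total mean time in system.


Each node sees arrival rate λ = 22.33/hr (tandem ⇒ throughput preserved).
W₁ = 1/(μ₁−λ) = 1/(38.09−22.33) = 0.06345 hr
W₂ = 1/(μ₂−λ) = 1/(48.71−22.33) = 0.03791 hr
W_total = W₁ + W₂ = 0.06345 + 0.03791 = 0.10136 hr

Final: 0.10136 hr


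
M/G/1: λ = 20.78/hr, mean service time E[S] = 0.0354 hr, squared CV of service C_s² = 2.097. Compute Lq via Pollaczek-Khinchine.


ρ = λ·E[S] = 20.78·0.0354 = 0.7356
Lq = ρ²(1+C_s²)/(2(1−ρ)) = 0.5411·(1+2.097)/(2·0.2644)
= 0.5411·3.0970/0.5288 = 3.16933

Final: 3.16933


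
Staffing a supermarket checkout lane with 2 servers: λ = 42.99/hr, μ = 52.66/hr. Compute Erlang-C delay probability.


a = λ/μ = 0.8164; ρ = a/2 = 0.4082
P₀ = 0.420268 (from M/M/c formula)
C(c,a) = [a^c/(c!(1−ρ))]·P₀ = [0.66646/(2·0.5918)]·0.420268
= 0.56306·0.420268 = 0.236638

Final: 0.236638


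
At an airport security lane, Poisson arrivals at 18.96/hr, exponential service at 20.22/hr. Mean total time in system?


W = 1/(μ−λ) = 1/(20.22 − 18.96) = 1/1.26 = 0.7937 hr

Final: 0.7937 hr


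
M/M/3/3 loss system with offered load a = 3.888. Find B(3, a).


B(c,a) = (a^c/c!) / Σ_{k=0}^{c} a^k/k!
a^3/3! = 9.795521
Σ terms (k=0..3): 1.00000 + 3.88800 + 7.55827 + 9.79552 = 22.241793
B = 9.795521/22.241793 = 0.440411

Final: 0.440411


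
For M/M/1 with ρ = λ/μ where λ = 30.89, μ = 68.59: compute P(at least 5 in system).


ρ = 30.89/68.59 = 0.4504
P(N ≥ n) = ρ^n = 0.4504^5 = 0.018526

Final: 0.018526


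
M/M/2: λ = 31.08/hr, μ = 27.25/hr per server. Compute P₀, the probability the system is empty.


a = λ/μ = 31.08/27.25 = 1.1406; ρ = a/c = 0.5703
Σ_{k=0}^{1} a^k/k! (terms k=0..1) = 1.00000 + 1.14055 = 2.14055
Tail: a^2/(2!(1−ρ)) = 1.30086/(2·0.4297) = 1.51359
P₀ = 1/(2.14055 + 1.51359) = 1/3.65414 = 0.273662

Final: 0.273662


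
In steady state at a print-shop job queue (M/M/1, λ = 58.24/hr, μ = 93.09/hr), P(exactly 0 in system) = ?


ρ = 58.24/93.09 = 0.6256
P_n = (1−ρ)·ρ^n = (1 − 0.6256)·0.6256^0 = 0.3744·1.000000 = 0.374369

Final: 0.374369


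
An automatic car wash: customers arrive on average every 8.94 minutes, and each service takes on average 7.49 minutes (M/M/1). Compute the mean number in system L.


λ = 60/8.94 = 6.7114 /hr
μ = 60/7.49 = 8.0107 /hr
ρ = λ/μ = 6.7114/8.0107 = 0.8378
L = ρ/(1−ρ) = 0.8378/0.1622 = 5.1655

Final: 5.1655


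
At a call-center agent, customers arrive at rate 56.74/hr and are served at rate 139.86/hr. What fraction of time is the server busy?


ρ = λ/μ = 56.74/139.86 = 0.4057

Final: 0.4057


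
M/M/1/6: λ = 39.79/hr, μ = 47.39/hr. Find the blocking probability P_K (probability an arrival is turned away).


ρ = λ/μ = 39.79/47.39 = 0.8396
P_K = (1−ρ)ρ^K/(1−ρ^(K+1)) = (0.1604·0.350367)/(1 − 0.294178)
= 0.056189/0.705822 = 0.079608

Final: 0.079608


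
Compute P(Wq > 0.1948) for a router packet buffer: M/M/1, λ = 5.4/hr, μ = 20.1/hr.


ρ = 5.4/20.1 = 0.2687
P(Wq > t) = ρ·e^{−(μ−λ)t} = 0.2687·e^{−2.8636}
= 0.2687·0.057065 = 0.015331

Final: 0.015331


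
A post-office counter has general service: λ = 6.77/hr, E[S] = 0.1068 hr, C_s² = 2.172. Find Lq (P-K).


ρ = λ·E[S] = 6.77·0.1068 = 0.7230
Lq = ρ²(1+C_s²)/(2(1−ρ)) = 0.5228·(1+2.172)/(2·0.2770)
= 0.5228·3.1720/0.5539 = 2.99364

Final: 2.99364


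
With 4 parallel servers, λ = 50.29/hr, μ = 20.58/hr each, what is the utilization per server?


ρ = λ/(cμ) = 50.29/(4·20.58) = 50.29/82.32 = 0.6109

Final: 0.6109


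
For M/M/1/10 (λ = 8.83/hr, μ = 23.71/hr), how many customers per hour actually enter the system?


ρ = 0.3724; P_K = (1−ρ)ρ^10/(1−ρ^11) = 0.00003221
λ_eff = λ(1 − P_K) = 8.83·(1 − 0.00003221) = 8.83·0.999968 = 8.8297 /hr

Final: 8.8297 /hr


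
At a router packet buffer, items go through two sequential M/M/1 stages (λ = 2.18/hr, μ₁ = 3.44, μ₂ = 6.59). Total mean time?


Each node sees arrival rate λ = 2.18/hr (tandem ⇒ throughput preserved).
W₁ = 1/(μ₁−λ) = 1/(3.44−2.18) = 0.79365 hr
W₂ = 1/(μ₂−λ) = 1/(6.59−2.18) = 0.22676 hr
W_total = W₁ + W₂ = 0.79365 + 0.22676 = 1.02041 hr

Final: 1.02041 hr


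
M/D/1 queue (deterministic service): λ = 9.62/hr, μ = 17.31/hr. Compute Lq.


ρ = 9.62/17.31 = 0.5557
M/D/1: Lq = ρ²/(2(1−ρ)) = 0.3089/(2·0.4443) = 0.34761

Final: 0.34761


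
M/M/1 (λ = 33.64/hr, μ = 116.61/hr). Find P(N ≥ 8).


ρ = 33.64/116.61 = 0.2885
P(N ≥ n) = ρ^n = 0.2885^8 = 0.00004797

Final: 0.00004797


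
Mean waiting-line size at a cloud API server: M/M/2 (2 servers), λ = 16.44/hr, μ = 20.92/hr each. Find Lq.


a = λ/μ = 0.7859; ρ = a/2 = 0.3929
P₀ = 0.435827
Lq = P₀·a^c·ρ / (c!·(1−ρ)²) = 0.435827·0.61756·0.3929/(2·0.36854)
= 0.14348

Final: 0.14348


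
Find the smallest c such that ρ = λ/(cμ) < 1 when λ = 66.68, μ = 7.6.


Stability requires cμ > λ ⇔ c > λ/μ.
λ/μ = 66.68/7.6 = 8.7737
Minimum integer c = ⌊8.7737⌋ + 1 = 9
Check: 9·7.6 = 68.40 > 66.68, while 8·7.6 = 60.80 ≤ 66.68

Final: 9 servers


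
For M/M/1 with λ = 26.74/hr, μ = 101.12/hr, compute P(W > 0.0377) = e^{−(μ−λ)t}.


W ~ Exponential(μ−λ) for M/M/1.
μ − λ = 101.12 − 26.74 = 74.3800
P(W > t) = e^{−(μ−λ)t} = e^{−2.8041} = 0.060560

Final: 0.060560


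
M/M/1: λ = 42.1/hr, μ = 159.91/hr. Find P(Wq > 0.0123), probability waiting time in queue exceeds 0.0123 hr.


ρ = 42.1/159.91 = 0.2633
P(Wq > t) = ρ·e^{−(μ−λ)t} = 0.2633·e^{−1.4491}
= 0.2633·0.234790 = 0.061814

Final: 0.061814


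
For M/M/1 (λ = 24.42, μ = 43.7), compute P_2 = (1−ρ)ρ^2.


ρ = 24.42/43.7 = 0.5588
P_n = (1−ρ)·ρ^n = (1 − 0.5588)·0.5588^2 = 0.4412·0.312269 = 0.137770

Final: 0.137770


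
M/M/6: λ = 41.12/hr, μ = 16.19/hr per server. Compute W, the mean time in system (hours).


a = 2.5398; ρ = 0.4233; P₀ = 0.078388
Lq = P₀·a^c·ρ/(c!(1−ρ)²) = 0.03720
Wq = Lq/λ = 0.03720/41.12 = 0.0009046 hr
W = Wq + 1/μ = 0.0009046 + 0.06177 = 0.06267 hr

Final: 0.06267 hr


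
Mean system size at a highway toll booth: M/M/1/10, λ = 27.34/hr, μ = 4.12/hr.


ρ = 27.34/4.12 = 6.6359
L = ρ[1 − (K+1)ρ^K + Kρ^(K+1)] / [(1−ρ)(1−ρ^(K+1))]
Numerator: 6.6359·(1 − 11·165581930.619207 + 10·1098788830.856582) = 60828096254.638161
Denominator: (-5.6359)·(-1098788829.856582) = 6192688502.249959
L = 60828096254.638161/6192688502.249959 = 9.8226

Final: 9.8226


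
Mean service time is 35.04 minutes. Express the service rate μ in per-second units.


μ = 1/(service time) in consistent units.
1 second = 0.0166667 min, so μ = 0.0166667/35.04 = 0.0004756 per second

Final: 0.0004756 /sec


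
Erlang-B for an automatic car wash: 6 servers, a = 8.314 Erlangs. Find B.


B(c,a) = (a^c/c!) / Σ_{k=0}^{c} a^k/k!
a^6/6! = 458.698822
Σ terms (k=0..6): 1.00000 + 8.31400 + 34.56130 + 95.78088 + 199.08055 + 331.03114 + 458.69882 = 1128.466694
B = 458.698822/1128.466694 = 0.406480

Final: 0.406480


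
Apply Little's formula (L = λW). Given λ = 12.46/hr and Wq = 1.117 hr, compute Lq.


Lq = λWq = 12.46·1.117 = 13.9178

Final: 13.9178


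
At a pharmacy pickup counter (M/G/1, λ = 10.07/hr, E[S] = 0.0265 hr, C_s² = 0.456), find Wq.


ρ = λ·E[S] = 10.07·0.0265 = 0.2669
E[S²] = E[S]²(1+C_s²) = 0.0265²·(1+0.456) = 0.001022
Wq = λ·E[S²]/(2(1−ρ)) = 10.07·0.001022/(2·0.7331) = 0.007022 hr

Final: 0.007022 hr


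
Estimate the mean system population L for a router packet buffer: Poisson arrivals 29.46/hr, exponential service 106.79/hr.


ρ = λ/μ = 29.46/106.79 = 0.2759
L = ρ/(1−ρ) = 0.2759/(1 − 0.2759) = 0.2759/0.7241 = 0.3810

Final: 0.3810


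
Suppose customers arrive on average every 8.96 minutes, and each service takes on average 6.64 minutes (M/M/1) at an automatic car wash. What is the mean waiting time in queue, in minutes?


λ = 60/8.96 = 6.6964 /hr
μ = 60/6.64 = 9.0361 /hr
ρ = λ/μ = 6.6964/9.0361 = 0.7411
Wq = ρ/(μ−λ) = 0.7411/(9.0361−6.6964) = 0.31674 hr
In minutes: 0.31674·60 = 19.004 min

Final: 19.004 min


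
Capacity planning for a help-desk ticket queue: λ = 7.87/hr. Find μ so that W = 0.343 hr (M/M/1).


W = 1/(μ−λ) ⇒ μ − λ = 1/W = 1/0.343 = 2.9155
μ = λ + 1/W = 7.87 + 2.9155 = 10.7855 per hr

Final: 10.7855 /hr


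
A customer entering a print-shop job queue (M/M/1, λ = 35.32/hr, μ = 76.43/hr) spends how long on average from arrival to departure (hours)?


W = 1/(μ−λ) = 1/(76.43 − 35.32) = 1/41.11 = 0.02432 hr

Final: 0.02432 hr


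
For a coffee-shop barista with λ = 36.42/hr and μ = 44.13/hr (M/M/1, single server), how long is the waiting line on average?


ρ = 36.42/44.13 = 0.8253
Lq = ρ²/(1−ρ) = 0.6811/0.1747 = 3.8984

Final: 3.8984


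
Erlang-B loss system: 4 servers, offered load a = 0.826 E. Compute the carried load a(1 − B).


B(4,0.826) = 0.008505 (Erlang-B)
Carried load = a(1 − B) = 0.826·(1 − 0.008505) = 0.826·0.991495 = 0.8190 E

Final: 0.8190 Erlangs


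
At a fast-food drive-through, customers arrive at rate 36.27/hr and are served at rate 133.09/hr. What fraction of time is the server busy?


ρ = λ/μ = 36.27/133.09 = 0.2725

Final: 0.2725


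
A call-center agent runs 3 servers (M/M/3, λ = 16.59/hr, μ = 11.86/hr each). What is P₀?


a = λ/μ = 16.59/11.86 = 1.3988; ρ = a/c = 0.4663
Σ_{k=0}^{2} a^k/k! (terms k=0..2) = 1.00000 + 1.39882 + 0.97835 = 3.37717
Tail: a^3/(3!(1−ρ)) = 2.73706/(6·0.5337) = 0.85470
P₀ = 1/(3.37717 + 0.85470) = 1/4.23187 = 0.236302

Final: 0.236302


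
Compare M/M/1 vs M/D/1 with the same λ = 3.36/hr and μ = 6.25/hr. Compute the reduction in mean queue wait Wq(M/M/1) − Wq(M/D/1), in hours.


ρ = 3.36/6.25 = 0.5376
Wq(M/M/1) = ρ/(μ−λ) = 0.5376/2.89 = 0.18602 hr
Wq(M/D/1) = ρ/(2(μ−λ)) = 0.09301 hr
Savings = 0.18602 − 0.09301 = 0.09301 hr

Final: 0.09301 hr


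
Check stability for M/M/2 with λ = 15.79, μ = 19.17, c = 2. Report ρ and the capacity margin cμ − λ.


Total capacity cμ = 2·19.17 = 38.34/hr
ρ = λ/(cμ) = 15.79/38.34 = 0.4118
Stable ⇔ ρ < 1: YES
Spare capacity = cμ − λ = 38.34 − 15.79 = 22.55/hr

Final: ρ = 0.4118; stable; margin = 22.55/hr


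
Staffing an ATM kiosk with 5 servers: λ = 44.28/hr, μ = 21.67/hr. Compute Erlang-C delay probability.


a = λ/μ = 2.0434; ρ = a/5 = 0.4087
P₀ = 0.128510 (from M/M/c formula)
C(c,a) = [a^c/(c!(1−ρ))]·P₀ = [35.62407/(120·0.5913)]·0.128510
= 0.50204·0.128510 = 0.064517

Final: 0.064517


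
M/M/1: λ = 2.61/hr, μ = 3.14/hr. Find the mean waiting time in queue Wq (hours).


ρ = 2.61/3.14 = 0.8312
Wq = ρ/(μ−λ) = 0.8312/(3.14 − 2.61) = 0.8312/0.5300 = 1.5683 hr

Final: 1.5683 hr


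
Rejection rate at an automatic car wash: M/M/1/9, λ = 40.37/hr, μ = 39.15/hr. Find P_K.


ρ = λ/μ = 40.37/39.15 = 1.0312
P_K = (1−ρ)ρ^K/(1−ρ^(K+1)) = (-0.03116·1.318083)/(1 − 1.359158)
= -0.041074/-0.359158 = 0.114363

Final: 0.114363


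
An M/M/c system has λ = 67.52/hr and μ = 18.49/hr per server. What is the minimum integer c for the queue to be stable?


Stability requires cμ > λ ⇔ c > λ/μ.
λ/μ = 67.52/18.49 = 3.6517
Minimum integer c = ⌊3.6517⌋ + 1 = 4
Check: 4·18.49 = 73.96 > 67.52, while 3·18.49 = 55.47 ≤ 67.52

Final: 4 servers


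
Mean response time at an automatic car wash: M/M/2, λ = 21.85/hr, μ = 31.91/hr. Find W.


a = 0.6847; ρ = 0.3424; P₀ = 0.489903
Lq = P₀·a^c·ρ/(c!(1−ρ)²) = 0.09092
Wq = Lq/λ = 0.09092/21.85 = 0.004161 hr
W = Wq + 1/μ = 0.004161 + 0.03134 = 0.03550 hr

Final: 0.03550 hr


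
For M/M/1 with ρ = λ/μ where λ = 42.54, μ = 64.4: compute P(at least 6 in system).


ρ = 42.54/64.4 = 0.6606
P(N ≥ n) = ρ^n = 0.6606^6 = 0.083075

Final: 0.083075


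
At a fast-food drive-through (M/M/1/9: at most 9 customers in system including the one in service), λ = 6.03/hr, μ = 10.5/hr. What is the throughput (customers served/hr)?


ρ = 0.5743; P_K = (1−ρ)ρ^9/(1−ρ^10) = 0.002904
λ_eff = λ(1 − P_K) = 6.03·(1 − 0.002904) = 6.03·0.997096 = 6.0125 /hr

Final: 6.0125 /hr


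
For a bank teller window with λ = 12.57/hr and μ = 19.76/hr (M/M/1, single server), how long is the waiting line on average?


ρ = 12.57/19.76 = 0.6361
Lq = ρ²/(1−ρ) = 0.4047/0.3639 = 1.1121

Final: 1.1121


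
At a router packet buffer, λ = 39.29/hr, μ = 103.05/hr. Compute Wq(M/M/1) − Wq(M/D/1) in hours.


ρ = 39.29/103.05 = 0.3813
Wq(M/M/1) = ρ/(μ−λ) = 0.3813/63.76 = 0.005980 hr
Wq(M/D/1) = ρ/(2(μ−λ)) = 0.002990 hr
Savings = 0.005980 − 0.002990 = 0.002990 hr

Final: 0.002990 hr


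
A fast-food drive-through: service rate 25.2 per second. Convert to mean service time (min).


Mean service time = 1/μ = 1/25.2 second = 0.03968 second
In minutes: 0.03968 × 0.0166667 = 0.0006614 min

Final: 0.0006614 min


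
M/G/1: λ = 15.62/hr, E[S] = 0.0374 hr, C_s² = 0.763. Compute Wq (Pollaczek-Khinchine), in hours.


ρ = λ·E[S] = 15.62·0.0374 = 0.5842
E[S²] = E[S]²(1+C_s²) = 0.0374²·(1+0.763) = 0.002466
Wq = λ·E[S²]/(2(1−ρ)) = 15.62·0.002466/(2·0.4158) = 0.04632 hr

Final: 0.04632 hr


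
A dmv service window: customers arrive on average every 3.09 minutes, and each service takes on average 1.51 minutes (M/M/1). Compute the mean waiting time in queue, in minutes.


λ = 60/3.09 = 19.4175 /hr
μ = 60/1.51 = 39.7351 /hr
ρ = λ/μ = 19.4175/39.7351 = 0.4887
Wq = ρ/(μ−λ) = 0.4887/(39.7351−19.4175) = 0.02405 hr
In minutes: 0.02405·60 = 1.443 min

Final: 1.443 min


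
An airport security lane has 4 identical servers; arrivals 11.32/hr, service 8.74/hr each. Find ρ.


ρ = λ/(cμ) = 11.32/(4·8.74) = 11.32/34.96 = 0.3238

Final: 0.3238


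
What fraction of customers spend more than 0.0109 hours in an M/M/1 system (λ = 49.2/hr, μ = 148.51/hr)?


W ~ Exponential(μ−λ) for M/M/1.
μ − λ = 148.51 − 49.2 = 99.3100
P(W > t) = e^{−(μ−λ)t} = e^{−1.0825} = 0.338755

Final: 0.338755


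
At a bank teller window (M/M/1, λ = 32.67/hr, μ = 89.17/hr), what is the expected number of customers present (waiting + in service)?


ρ = λ/μ = 32.67/89.17 = 0.3664
L = ρ/(1−ρ) = 0.3664/(1 − 0.3664) = 0.3664/0.6336 = 0.5782

Final: 0.5782


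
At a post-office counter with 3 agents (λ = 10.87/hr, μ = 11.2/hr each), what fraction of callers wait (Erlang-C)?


a = λ/μ = 0.9705; ρ = a/3 = 0.3235
P₀ = 0.374991 (from M/M/c formula)
C(c,a) = [a^c/(c!(1−ρ))]·P₀ = [0.91419/(6·0.6765)]·0.374991
= 0.22523·0.374991 = 0.084459

Final: 0.084459


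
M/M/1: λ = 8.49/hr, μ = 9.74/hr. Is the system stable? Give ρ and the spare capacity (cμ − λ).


Total capacity cμ = 1·9.74 = 9.74/hr
ρ = λ/(cμ) = 8.49/9.74 = 0.8717
Stable ⇔ ρ < 1: YES
Spare capacity = cμ − λ = 9.74 − 8.49 = 1.25/hr

Final: ρ = 0.8717; stable; margin = 1.25/hr


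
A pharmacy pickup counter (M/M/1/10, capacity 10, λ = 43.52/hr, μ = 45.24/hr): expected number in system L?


ρ = 43.52/45.24 = 0.9620
L = ρ[1 − (K+1)ρ^K + Kρ^(K+1)] / [(1−ρ)(1−ρ^(K+1))]
Numerator: 0.9620·(1 − 11·0.678677 + 10·0.652874) = 0.060888
Denominator: (0.03802)·(0.347126) = 0.013198
L = 0.060888/0.013198 = 4.6136

Final: 4.6136


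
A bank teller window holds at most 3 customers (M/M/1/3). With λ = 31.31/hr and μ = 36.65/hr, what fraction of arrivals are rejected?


ρ = λ/μ = 31.31/36.65 = 0.8543
P_K = (1−ρ)ρ^K/(1−ρ^(K+1)) = (0.1457·0.623487)/(1 − 0.532643)
= 0.090844/0.467357 = 0.194377

Final: 0.194377


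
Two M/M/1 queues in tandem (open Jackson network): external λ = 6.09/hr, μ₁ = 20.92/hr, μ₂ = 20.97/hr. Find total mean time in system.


Each node sees arrival rate λ = 6.09/hr (tandem ⇒ throughput preserved).
W₁ = 1/(μ₁−λ) = 1/(20.92−6.09) = 0.06743 hr
W₂ = 1/(μ₂−λ) = 1/(20.97−6.09) = 0.06720 hr
W_total = W₁ + W₂ = 0.06743 + 0.06720 = 0.13464 hr

Final: 0.13464 hr


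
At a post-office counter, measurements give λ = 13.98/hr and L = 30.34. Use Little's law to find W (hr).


W = L/λ = 30.34/13.98 = 2.1702 hr

Final: 2.1702 hr


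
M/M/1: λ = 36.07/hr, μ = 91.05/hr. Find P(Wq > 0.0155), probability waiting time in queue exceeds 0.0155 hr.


ρ = 36.07/91.05 = 0.3962
P(Wq > t) = ρ·e^{−(μ−λ)t} = 0.3962·e^{−0.8522}
= 0.3962·0.426480 = 0.168953

Final: 0.168953


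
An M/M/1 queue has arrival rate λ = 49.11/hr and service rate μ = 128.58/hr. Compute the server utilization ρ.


ρ = λ/μ = 49.11/128.58 = 0.3819

Final: 0.3819


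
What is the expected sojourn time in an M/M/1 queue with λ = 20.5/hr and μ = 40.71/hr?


W = 1/(μ−λ) = 1/(40.71 − 20.5) = 1/20.21 = 0.04948 hr

Final: 0.04948 hr


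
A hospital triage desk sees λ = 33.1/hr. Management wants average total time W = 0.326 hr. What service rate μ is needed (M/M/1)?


W = 1/(μ−λ) ⇒ μ − λ = 1/W = 1/0.326 = 3.0675
μ = λ + 1/W = 33.1 + 3.0675 = 36.1675 per hr

Final: 36.1675 /hr


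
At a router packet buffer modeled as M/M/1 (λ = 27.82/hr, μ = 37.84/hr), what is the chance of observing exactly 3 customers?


ρ = 27.82/37.84 = 0.7352
P_n = (1−ρ)·ρ^n = (1 − 0.7352)·0.7352^3 = 0.2648·0.397391 = 0.105229

Final: 0.105229


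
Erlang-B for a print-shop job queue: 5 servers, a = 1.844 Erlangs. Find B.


B(c,a) = (a^c/c!) / Σ_{k=0}^{c} a^k/k!
a^5/5! = 0.177674
Σ terms (k=0..5): 1.00000 + 1.84400 + 1.70017 + 1.04504 + 0.48176 + 0.17767 = 6.248640
B = 0.177674/6.248640 = 0.028434

Final: 0.028434


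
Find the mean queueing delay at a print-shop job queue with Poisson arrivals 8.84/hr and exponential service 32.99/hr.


ρ = 8.84/32.99 = 0.2680
Wq = ρ/(μ−λ) = 0.2680/(32.99 − 8.84) = 0.2680/24.15 = 0.01110 hr

Final: 0.01110 hr


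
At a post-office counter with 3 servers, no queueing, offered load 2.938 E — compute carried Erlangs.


B(3,2.938) = 0.338662 (Erlang-B)
Carried load = a(1 − B) = 2.938·(1 − 0.338662) = 2.938·0.661338 = 1.9430 E

Final: 1.9430 Erlangs


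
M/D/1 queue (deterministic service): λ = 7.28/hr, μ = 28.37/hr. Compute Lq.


ρ = 7.28/28.37 = 0.2566
M/D/1: Lq = ρ²/(2(1−ρ)) = 0.06585/(2·0.7434) = 0.04429

Final: 0.04429


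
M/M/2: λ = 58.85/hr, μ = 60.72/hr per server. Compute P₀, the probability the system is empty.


a = λ/μ = 58.85/60.72 = 0.9692; ρ = a/c = 0.4846
Σ_{k=0}^{1} a^k/k! (terms k=0..1) = 1.00000 + 0.96920 = 1.96920
Tail: a^2/(2!(1−ρ)) = 0.93935/(2·0.5154) = 0.91129
P₀ = 1/(1.96920 + 0.91129) = 1/2.88049 = 0.347163

Final: 0.347163


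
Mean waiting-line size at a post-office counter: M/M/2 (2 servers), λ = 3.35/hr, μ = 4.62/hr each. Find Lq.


a = λ/μ = 0.7251; ρ = a/2 = 0.3626
P₀ = 0.467832
Lq = P₀·a^c·ρ / (c!·(1−ρ)²) = 0.467832·0.52578·0.3626/(2·0.40634)
= 0.10974

Final: 0.10974


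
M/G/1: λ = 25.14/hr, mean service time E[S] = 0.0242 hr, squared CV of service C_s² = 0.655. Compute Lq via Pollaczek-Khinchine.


ρ = λ·E[S] = 25.14·0.0242 = 0.6084
Lq = ρ²(1+C_s²)/(2(1−ρ)) = 0.3701·(1+0.655)/(2·0.3916)
= 0.3701·1.6550/0.7832 = 0.78212

Final: 0.78212


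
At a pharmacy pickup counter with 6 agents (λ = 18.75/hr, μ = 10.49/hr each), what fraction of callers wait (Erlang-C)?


a = λ/μ = 1.7874; ρ = a/6 = 0.2979
P₀ = 0.167268 (from M/M/c formula)
C(c,a) = [a^c/(c!(1−ρ))]·P₀ = [32.61029/(720·0.7021)]·0.167268
= 0.06451·0.167268 = 0.010790

Final: 0.010790


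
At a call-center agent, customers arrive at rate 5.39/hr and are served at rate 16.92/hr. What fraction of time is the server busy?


ρ = λ/μ = 5.39/16.92 = 0.3186

Final: 0.3186


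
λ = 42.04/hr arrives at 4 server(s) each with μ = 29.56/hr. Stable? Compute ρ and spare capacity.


Total capacity cμ = 4·29.56 = 118.24/hr
ρ = λ/(cμ) = 42.04/118.24 = 0.3555
Stable ⇔ ρ < 1: YES
Spare capacity = cμ − λ = 118.24 − 42.04 = 76.20/hr

Final: ρ = 0.3555; stable; margin = 76.20/hr


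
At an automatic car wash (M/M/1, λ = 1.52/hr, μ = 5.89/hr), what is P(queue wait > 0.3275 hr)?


ρ = 1.52/5.89 = 0.2581
P(Wq > t) = ρ·e^{−(μ−λ)t} = 0.2581·e^{−1.4312}
= 0.2581·0.239028 = 0.061685

Final: 0.061685


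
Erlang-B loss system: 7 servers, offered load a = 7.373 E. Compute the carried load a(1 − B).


B(7,7.373) = 0.271628 (Erlang-B)
Carried load = a(1 − B) = 7.373·(1 − 0.271628) = 7.373·0.728372 = 5.3703 E

Final: 5.3703 Erlangs


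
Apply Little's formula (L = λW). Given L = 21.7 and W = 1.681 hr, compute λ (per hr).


λ = L/W = 21.7/1.681 = 12.9090 /hr

Final: 12.9090 /hr


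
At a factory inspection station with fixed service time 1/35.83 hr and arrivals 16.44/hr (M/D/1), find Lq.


ρ = 16.44/35.83 = 0.4588
M/D/1: Lq = ρ²/(2(1−ρ)) = 0.2105/(2·0.5412) = 0.19451

Final: 0.19451


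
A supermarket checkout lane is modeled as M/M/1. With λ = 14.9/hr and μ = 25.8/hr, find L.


ρ = λ/μ = 14.9/25.8 = 0.5775
L = ρ/(1−ρ) = 0.5775/(1 − 0.5775) = 0.5775/0.4225 = 1.3670

Final: 1.3670


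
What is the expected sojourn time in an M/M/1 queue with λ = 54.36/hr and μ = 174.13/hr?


W = 1/(μ−λ) = 1/(174.13 − 54.36) = 1/119.77 = 0.008349 hr

Final: 0.008349 hr


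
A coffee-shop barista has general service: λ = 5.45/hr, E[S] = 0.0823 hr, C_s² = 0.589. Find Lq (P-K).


ρ = λ·E[S] = 5.45·0.0823 = 0.4485
Lq = ρ²(1+C_s²)/(2(1−ρ)) = 0.2012·(1+0.589)/(2·0.5515)
= 0.2012·1.5890/1.1029 = 0.28985

Final: 0.28985


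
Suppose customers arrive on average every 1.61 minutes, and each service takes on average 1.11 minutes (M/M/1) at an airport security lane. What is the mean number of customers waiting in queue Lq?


λ = 60/1.61 = 37.2671 /hr
μ = 60/1.11 = 54.0541 /hr
ρ = λ/μ = 37.2671/54.0541 = 0.6894
Lq = ρ²/(1−ρ) = 0.4753/0.3106 = 1.5306

Final: 1.5306


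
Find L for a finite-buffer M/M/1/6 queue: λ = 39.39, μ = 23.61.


ρ = 39.39/23.61 = 1.6684
L = ρ[1 − (K+1)ρ^K + Kρ^(K+1)] / [(1−ρ)(1−ρ^(K+1))]
Numerator: 1.6684·(1 − 7·21.564528 + 6·35.977415) = 109.966323
Denominator: (-0.6684)·(-34.977415) = 23.377535
L = 109.966323/23.377535 = 4.7039

Final: 4.7039


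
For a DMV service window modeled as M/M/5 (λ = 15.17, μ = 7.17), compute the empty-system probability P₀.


a = λ/μ = 15.17/7.17 = 2.1158; ρ = a/c = 0.4232
Σ_{k=0}^{4} a^k/k! (terms k=0..4) = 1.00000 + 2.11576 + 2.23822 + 1.57851 + 0.83494 = 7.76743
Tail: a^5/(5!(1−ρ)) = 42.39671/(120·0.5768) = 0.61248
P₀ = 1/(7.76743 + 0.61248) = 1/8.37991 = 0.119333

Final: 0.119333


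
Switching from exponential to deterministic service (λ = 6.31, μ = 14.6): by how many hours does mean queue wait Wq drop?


ρ = 6.31/14.6 = 0.4322
Wq(M/M/1) = ρ/(μ−λ) = 0.4322/8.29 = 0.05213 hr
Wq(M/D/1) = ρ/(2(μ−λ)) = 0.02607 hr
Savings = 0.05213 − 0.02607 = 0.02607 hr

Final: 0.02607 hr


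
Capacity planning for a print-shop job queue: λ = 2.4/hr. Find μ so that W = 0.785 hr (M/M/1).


W = 1/(μ−λ) ⇒ μ − λ = 1/W = 1/0.785 = 1.2739
μ = λ + 1/W = 2.4 + 1.2739 = 3.6739 per hr

Final: 3.6739 /hr


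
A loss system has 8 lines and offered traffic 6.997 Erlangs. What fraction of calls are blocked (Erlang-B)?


B(c,a) = (a^c/c!) / Σ_{k=0}^{c} a^k/k!
a^8/8! = 142.486746
Σ terms (k=0..8): 1.00000 + 6.99700 + 24.47900 + 57.09320 + 99.87028 + 139.75847 + 162.98166 + 162.91181 + 142.48675 = 797.578169
B = 142.486746/797.578169 = 0.178649

Final: 0.178649


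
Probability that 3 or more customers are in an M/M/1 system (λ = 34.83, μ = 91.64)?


ρ = 34.83/91.64 = 0.3801
P(N ≥ n) = ρ^n = 0.3801^3 = 0.054904

Final: 0.054904


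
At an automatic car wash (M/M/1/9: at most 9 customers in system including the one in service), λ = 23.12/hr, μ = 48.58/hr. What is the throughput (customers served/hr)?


ρ = 0.4759; P_K = (1−ρ)ρ^9/(1−ρ^10) = 0.0006568
λ_eff = λ(1 − P_K) = 23.12·(1 − 0.0006568) = 23.12·0.999343 = 23.1048 /hr

Final: 23.1048 /hr


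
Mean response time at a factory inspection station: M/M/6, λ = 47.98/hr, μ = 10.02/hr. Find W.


a = 4.7884; ρ = 0.7981; P₀ = 0.006198
Lq = P₀·a^c·ρ/(c!(1−ρ)²) = 2.03094
Wq = Lq/λ = 2.03094/47.98 = 0.04233 hr
W = Wq + 1/μ = 0.04233 + 0.09980 = 0.14213 hr

Final: 0.14213 hr


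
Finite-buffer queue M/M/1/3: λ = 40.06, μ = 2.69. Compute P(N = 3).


ρ = λ/μ = 40.06/2.69 = 14.8922
P_K = (1−ρ)ρ^K/(1−ρ^(K+1)) = (-13.8922·3302.752233)/(1 − 49185.224705)
= -45882.472472/-49184.224705 = 0.932870

Final: 0.932870


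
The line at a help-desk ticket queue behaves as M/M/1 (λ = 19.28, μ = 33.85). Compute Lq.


ρ = 19.28/33.85 = 0.5696
Lq = ρ²/(1−ρ) = 0.3244/0.4304 = 0.7537

Final: 0.7537


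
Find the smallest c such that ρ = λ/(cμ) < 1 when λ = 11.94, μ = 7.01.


Stability requires cμ > λ ⇔ c > λ/μ.
λ/μ = 11.94/7.01 = 1.7033
Minimum integer c = ⌊1.7033⌋ + 1 = 2
Check: 2·7.01 = 14.02 > 11.94, while 1·7.01 = 7.01 ≤ 11.94

Final: 2 servers


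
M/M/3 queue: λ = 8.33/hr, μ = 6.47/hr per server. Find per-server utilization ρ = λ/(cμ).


ρ = λ/(cμ) = 8.33/(3·6.47) = 8.33/19.41 = 0.4292

Final: 0.4292


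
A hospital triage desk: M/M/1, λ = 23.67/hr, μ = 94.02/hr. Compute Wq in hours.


ρ = 23.67/94.02 = 0.2518
Wq = ρ/(μ−λ) = 0.2518/(94.02 − 23.67) = 0.2518/70.35 = 0.003579 hr

Final: 0.003579 hr


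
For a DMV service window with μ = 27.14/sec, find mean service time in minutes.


Mean service time = 1/μ = 1/27.14 second = 0.03685 second
In minutes: 0.03685 × 0.0166667 = 0.0006141 min

Final: 0.0006141 min


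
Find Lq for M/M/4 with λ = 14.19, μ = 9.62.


a = λ/μ = 1.4751; ρ = a/4 = 0.3688
P₀ = 0.226741
Lq = P₀·a^c·ρ / (c!·(1−ρ)²) = 0.226741·4.73401·0.3688/(24·0.39846)
= 0.04139

Final: 0.04139


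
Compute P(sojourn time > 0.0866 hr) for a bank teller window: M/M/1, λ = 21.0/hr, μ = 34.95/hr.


W ~ Exponential(μ−λ) for M/M/1.
μ − λ = 34.95 − 21.0 = 13.9500
P(W > t) = e^{−(μ−λ)t} = e^{−1.2081} = 0.298773

Final: 0.298773


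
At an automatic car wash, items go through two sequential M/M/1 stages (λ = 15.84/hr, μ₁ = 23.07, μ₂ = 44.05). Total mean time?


Each node sees arrival rate λ = 15.84/hr (tandem ⇒ throughput preserved).
W₁ = 1/(μ₁−λ) = 1/(23.07−15.84) = 0.13831 hr
W₂ = 1/(μ₂−λ) = 1/(44.05−15.84) = 0.03545 hr
W_total = W₁ + W₂ = 0.13831 + 0.03545 = 0.17376 hr

Final: 0.17376 hr


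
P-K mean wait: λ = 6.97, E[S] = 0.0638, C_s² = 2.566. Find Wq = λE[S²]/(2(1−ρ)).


ρ = λ·E[S] = 6.97·0.0638 = 0.4447
E[S²] = E[S]²(1+C_s²) = 0.0638²·(1+2.566) = 0.014515
Wq = λ·E[S²]/(2(1−ρ)) = 6.97·0.014515/(2·0.5553) = 0.09109 hr

Final: 0.09109 hr


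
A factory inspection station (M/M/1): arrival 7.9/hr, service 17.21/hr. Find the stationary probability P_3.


ρ = 7.9/17.21 = 0.4590
P_n = (1−ρ)·ρ^n = (1 − 0.4590)·0.4590^3 = 0.5410·0.096725 = 0.052325

Final: 0.052325


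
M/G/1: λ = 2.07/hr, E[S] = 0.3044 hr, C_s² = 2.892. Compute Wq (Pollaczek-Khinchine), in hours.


ρ = λ·E[S] = 2.07·0.3044 = 0.6301
E[S²] = E[S]²(1+C_s²) = 0.3044²·(1+2.892) = 0.360630
Wq = λ·E[S²]/(2(1−ρ)) = 2.07·0.360630/(2·0.3699) = 1.00908 hr

Final: 1.00908 hr


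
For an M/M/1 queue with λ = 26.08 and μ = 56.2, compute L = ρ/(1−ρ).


ρ = λ/μ = 26.08/56.2 = 0.4641
L = ρ/(1−ρ) = 0.4641/(1 − 0.4641) = 0.4641/0.5359 = 0.8659

Final: 0.8659


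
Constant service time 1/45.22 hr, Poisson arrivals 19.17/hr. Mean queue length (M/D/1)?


ρ = 19.17/45.22 = 0.4239
M/D/1: Lq = ρ²/(2(1−ρ)) = 0.1797/(2·0.5761) = 0.15598

Final: 0.15598


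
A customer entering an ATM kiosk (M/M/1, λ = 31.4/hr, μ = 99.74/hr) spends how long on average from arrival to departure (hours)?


W = 1/(μ−λ) = 1/(99.74 − 31.4) = 1/68.34 = 0.01463 hr

Final: 0.01463 hr


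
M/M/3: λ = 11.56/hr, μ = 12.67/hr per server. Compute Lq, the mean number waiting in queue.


a = λ/μ = 0.9124; ρ = a/3 = 0.3041
P₀ = 0.398322
Lq = P₀·a^c·ρ / (c!·(1−ρ)²) = 0.398322·0.75953·0.3041/(6·0.48423)
= 0.03167

Final: 0.03167


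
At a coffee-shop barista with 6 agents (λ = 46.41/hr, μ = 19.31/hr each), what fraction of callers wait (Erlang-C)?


a = λ/μ = 2.4034; ρ = a/6 = 0.4006
P₀ = 0.090004 (from M/M/c formula)
C(c,a) = [a^c/(c!(1−ρ))]·P₀ = [192.74174/(720·0.5994)]·0.090004
= 0.44659·0.090004 = 0.040194

Final: 0.040194


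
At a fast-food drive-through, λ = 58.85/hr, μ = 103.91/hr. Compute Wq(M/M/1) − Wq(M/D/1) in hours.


ρ = 58.85/103.91 = 0.5664
Wq(M/M/1) = ρ/(μ−λ) = 0.5664/45.06 = 0.01257 hr
Wq(M/D/1) = ρ/(2(μ−λ)) = 0.006284 hr
Savings = 0.01257 − 0.006284 = 0.006284 hr

Final: 0.006284 hr


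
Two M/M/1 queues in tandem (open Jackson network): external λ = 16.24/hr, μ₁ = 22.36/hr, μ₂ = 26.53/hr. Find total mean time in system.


Each node sees arrival rate λ = 16.24/hr (tandem ⇒ throughput preserved).
W₁ = 1/(μ₁−λ) = 1/(22.36−16.24) = 0.16340 hr
W₂ = 1/(μ₂−λ) = 1/(26.53−16.24) = 0.09718 hr
W_total = W₁ + W₂ = 0.16340 + 0.09718 = 0.26058 hr

Final: 0.26058 hr


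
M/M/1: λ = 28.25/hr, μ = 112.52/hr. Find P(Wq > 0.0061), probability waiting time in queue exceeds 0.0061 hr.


ρ = 28.25/112.52 = 0.2511
P(Wq > t) = ρ·e^{−(μ−λ)t} = 0.2511·e^{−0.5140}
= 0.2511·0.598070 = 0.150155

Final: 0.150155


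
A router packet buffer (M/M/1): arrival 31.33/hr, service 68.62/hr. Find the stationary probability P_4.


ρ = 31.33/68.62 = 0.4566
P_n = (1−ρ)·ρ^n = (1 − 0.4566)·0.4566^4 = 0.5434·0.043455 = 0.023615

Final: 0.023615


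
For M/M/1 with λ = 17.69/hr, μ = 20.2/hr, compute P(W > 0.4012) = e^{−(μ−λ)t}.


W ~ Exponential(μ−λ) for M/M/1.
μ − λ = 20.2 − 17.69 = 2.5100
P(W > t) = e^{−(μ−λ)t} = e^{−1.0070} = 0.365309

Final: 0.365309


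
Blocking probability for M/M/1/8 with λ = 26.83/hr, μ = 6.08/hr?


ρ = λ/μ = 26.83/6.08 = 4.4128
P_K = (1−ρ)ρ^K/(1−ρ^(K+1)) = (-3.4128·143792.669753)/(1 − 634532.455504)
= -490739.785751/-634531.455504 = 0.773389

Final: 0.773389


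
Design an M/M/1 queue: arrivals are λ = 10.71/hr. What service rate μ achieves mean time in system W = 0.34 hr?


W = 1/(μ−λ) ⇒ μ − λ = 1/W = 1/0.34 = 2.9412
μ = λ + 1/W = 10.71 + 2.9412 = 13.6512 per hr

Final: 13.6512 /hr


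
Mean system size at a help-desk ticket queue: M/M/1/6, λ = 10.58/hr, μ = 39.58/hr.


ρ = 10.58/39.58 = 0.2673
L = ρ[1 − (K+1)ρ^K + Kρ^(K+1)] / [(1−ρ)(1−ρ^(K+1))]
Numerator: 0.2673·(1 − 7·0.0003648 + 6·0.00009751) = 0.266781
Denominator: (0.7327)·(0.999902) = 0.732622
L = 0.266781/0.732622 = 0.3641

Final: 0.3641


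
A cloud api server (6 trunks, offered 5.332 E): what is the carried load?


B(6,5.332) = 0.216643 (Erlang-B)
Carried load = a(1 − B) = 5.332·(1 − 0.216643) = 5.332·0.783357 = 4.1769 E

Final: 4.1769 Erlangs


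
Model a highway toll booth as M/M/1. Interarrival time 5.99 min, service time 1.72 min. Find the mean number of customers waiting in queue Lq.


λ = 60/5.99 = 10.0167 /hr
μ = 60/1.72 = 34.8837 /hr
ρ = λ/μ = 10.0167/34.8837 = 0.2871
Lq = ρ²/(1−ρ) = 0.08245/0.7129 = 0.1157

Final: 0.1157


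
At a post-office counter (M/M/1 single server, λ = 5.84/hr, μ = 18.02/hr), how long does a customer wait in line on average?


ρ = 5.84/18.02 = 0.3241
Wq = ρ/(μ−λ) = 0.3241/(18.02 − 5.84) = 0.3241/12.18 = 0.02661 hr

Final: 0.02661 hr


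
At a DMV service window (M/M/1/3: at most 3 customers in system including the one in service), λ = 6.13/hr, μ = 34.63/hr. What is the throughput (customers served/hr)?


ρ = 0.1770; P_K = (1−ρ)ρ^3/(1−ρ^4) = 0.004569
λ_eff = λ(1 − P_K) = 6.13·(1 − 0.004569) = 6.13·0.995431 = 6.1020 /hr

Final: 6.1020 /hr


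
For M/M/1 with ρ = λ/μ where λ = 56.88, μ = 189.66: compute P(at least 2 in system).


ρ = 56.88/189.66 = 0.2999
P(N ≥ n) = ρ^n = 0.2999^2 = 0.089943

Final: 0.089943


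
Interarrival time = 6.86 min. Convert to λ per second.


λ = 1/(interarrival time) in consistent units.
1 second = 0.0166667 min, so λ = 0.0166667/6.86 = 0.002430 per second

Final: 0.002430 /sec


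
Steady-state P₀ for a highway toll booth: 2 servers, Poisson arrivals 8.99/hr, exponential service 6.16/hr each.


a = λ/μ = 8.99/6.16 = 1.4594; ρ = a/c = 0.7297
Σ_{k=0}^{1} a^k/k! (terms k=0..1) = 1.00000 + 1.45942 = 2.45942
Tail: a^2/(2!(1−ρ)) = 2.12989/(2·0.2703) = 3.93998
P₀ = 1/(2.45942 + 3.93998) = 1/6.39940 = 0.156265

Final: 0.156265


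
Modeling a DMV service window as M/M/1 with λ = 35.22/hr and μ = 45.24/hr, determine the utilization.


ρ = λ/μ = 35.22/45.24 = 0.7785

Final: 0.7785


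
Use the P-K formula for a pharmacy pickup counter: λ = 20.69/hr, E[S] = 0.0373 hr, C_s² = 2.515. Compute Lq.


ρ = λ·E[S] = 20.69·0.0373 = 0.7717
Lq = ρ²(1+C_s²)/(2(1−ρ)) = 0.5956·(1+2.515)/(2·0.2283)
= 0.5956·3.5150/0.4565 = 4.58562

Final: 4.58562


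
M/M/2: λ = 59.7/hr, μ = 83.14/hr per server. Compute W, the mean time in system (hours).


a = 0.7181; ρ = 0.3590; P₀ = 0.471635
Lq = P₀·a^c·ρ/(c!(1−ρ)²) = 0.10626
Wq = Lq/λ = 0.10626/59.7 = 0.001780 hr
W = Wq + 1/μ = 0.001780 + 0.01203 = 0.01381 hr

Final: 0.01381 hr


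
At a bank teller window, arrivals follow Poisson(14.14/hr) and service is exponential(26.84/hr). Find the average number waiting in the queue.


ρ = 14.14/26.84 = 0.5268
Lq = ρ²/(1−ρ) = 0.2775/0.4732 = 0.5866

Final: 0.5866


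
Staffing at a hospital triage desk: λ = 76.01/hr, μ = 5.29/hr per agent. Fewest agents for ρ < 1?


Stability requires cμ > λ ⇔ c > λ/μ.
λ/μ = 76.01/5.29 = 14.3686
Minimum integer c = ⌊14.3686⌋ + 1 = 15
Check: 15·5.29 = 79.35 > 76.01, while 14·5.29 = 74.06 ≤ 76.01

Final: 15 servers


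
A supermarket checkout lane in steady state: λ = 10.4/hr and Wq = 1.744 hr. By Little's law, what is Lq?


Lq = λWq = 10.4·1.744 = 18.1376

Final: 18.1376


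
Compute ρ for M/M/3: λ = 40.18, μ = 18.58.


ρ = λ/(cμ) = 40.18/(3·18.58) = 40.18/55.74 = 0.7208

Final: 0.7208


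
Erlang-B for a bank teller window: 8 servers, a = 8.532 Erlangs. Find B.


B(c,a) = (a^c/c!) / Σ_{k=0}^{c} a^k/k!
a^8/8! = 696.444079
Σ terms (k=0..8): 1.00000 + 8.53200 + 36.39751 + 103.51452 + 220.79648 + 376.76711 + 535.76284 + 653.01836 + 696.44408 = 2632.232903
B = 696.444079/2632.232903 = 0.264583

Final: 0.264583


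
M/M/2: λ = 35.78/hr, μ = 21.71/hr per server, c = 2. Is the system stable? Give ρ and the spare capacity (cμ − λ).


Total capacity cμ = 2·21.71 = 43.42/hr
ρ = λ/(cμ) = 35.78/43.42 = 0.8240
Stable ⇔ ρ < 1: YES
Spare capacity = cμ − λ = 43.42 − 35.78 = 7.64/hr

Final: ρ = 0.8240; stable; margin = 7.64/hr


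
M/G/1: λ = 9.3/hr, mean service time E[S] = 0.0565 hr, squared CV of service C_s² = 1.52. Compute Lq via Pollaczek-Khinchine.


ρ = λ·E[S] = 9.3·0.0565 = 0.5255
Lq = ρ²(1+C_s²)/(2(1−ρ)) = 0.2761·(1+1.52)/(2·0.4745)
= 0.2761·2.5200/0.9491 = 0.73308

Final: 0.73308
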